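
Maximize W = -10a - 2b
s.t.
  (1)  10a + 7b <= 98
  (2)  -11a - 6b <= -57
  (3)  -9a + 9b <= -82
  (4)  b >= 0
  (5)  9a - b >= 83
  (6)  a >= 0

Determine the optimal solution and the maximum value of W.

a = 83/9, b = 0, maximum W = -830/9

Extreme points and W = -10a - 2b:
  (1456/153, 62/153) → W = -14684/153
  (49/5, 0) → W = -98
  (665/72, 1/8) → W = -1667/18
  (83/9, 0) → W = -830/9

The binding constraints are b = 0 and 9a - b = 83.
Solving simultaneously gives a = 83/9, b = 0.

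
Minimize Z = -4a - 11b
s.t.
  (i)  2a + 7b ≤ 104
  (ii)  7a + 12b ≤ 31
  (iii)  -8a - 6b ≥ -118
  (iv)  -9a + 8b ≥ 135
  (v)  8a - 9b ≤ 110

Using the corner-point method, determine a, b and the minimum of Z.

Corner points and Z = -4a - 11b:
  (-1031/25, 666/25) → Z = -3202/25
  (-343/41, 306/41) → Z = -1994/41
  (-2095/17, -2070/17) → Z = 31150/17
The feasible region is unbounded (it extends along (-9, -8), (-7, 2)), but Z strictly increases along every unbounded feasible direction, so there is no improving ray and the minimum is attained at a vertex.

The optimum lies where 2a + 7b = 104 and 7a + 12b = 31.
Solving simultaneously gives a = -1031/25, b = 666/25.

a = -1031/25, b = 666/25, minimum Z = -3202/25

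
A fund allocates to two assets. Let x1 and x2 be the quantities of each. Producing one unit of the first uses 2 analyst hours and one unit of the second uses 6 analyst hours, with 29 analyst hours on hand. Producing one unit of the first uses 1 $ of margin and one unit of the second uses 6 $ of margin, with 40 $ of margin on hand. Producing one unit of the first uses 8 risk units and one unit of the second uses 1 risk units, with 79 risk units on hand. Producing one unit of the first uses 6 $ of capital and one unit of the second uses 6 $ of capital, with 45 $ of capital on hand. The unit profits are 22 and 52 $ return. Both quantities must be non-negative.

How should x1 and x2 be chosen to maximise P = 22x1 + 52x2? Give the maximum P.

Corner points and P = 22x1 + 52x2:
  (0, 0) → P = 0
  (0, 29/6) → P = 754/3
  (15/2, 0) → P = 165
  (4, 7/2) → P = 270

The optimum lies where 2x1 + 6x2 = 29 and 6x1 + 6x2 = 45.
Solving simultaneously gives x1 = 4, x2 = 7/2.

x1 = 4, x2 = 7/2, maximum P = 270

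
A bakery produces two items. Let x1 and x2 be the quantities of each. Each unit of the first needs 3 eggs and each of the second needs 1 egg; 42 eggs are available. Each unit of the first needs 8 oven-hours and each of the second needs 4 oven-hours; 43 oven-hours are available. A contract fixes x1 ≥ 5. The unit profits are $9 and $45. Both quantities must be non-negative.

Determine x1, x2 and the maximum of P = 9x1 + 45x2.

x1 = 5, x2 = 3/4, maximum P = 315/4

Corner points and P = 9x1 + 45x2:
  (43/8, 0) → P = 387/8
  (5, 0) → P = 45
  (5, 3/4) → P = 315/4

The binding constraints are 8x1 + 4x2 = 43 and x1 = 5.
Solving simultaneously gives x1 = 5, x2 = 3/4.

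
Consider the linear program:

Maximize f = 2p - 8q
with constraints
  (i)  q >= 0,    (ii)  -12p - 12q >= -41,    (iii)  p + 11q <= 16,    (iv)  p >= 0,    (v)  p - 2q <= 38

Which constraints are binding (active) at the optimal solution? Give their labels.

(i) and (ii)

Corner points and f = 2p - 8q:
  (41/12, 0) → f = 41/6
  (0, 0) → f = 0
  (259/120, 151/120) → f = -23/4
  (0, 16/11) → f = -128/11

The maximum is at (41/12, 0). Substituting into each constraint, equality holds for (i) and (ii); the remaining constraints have slack.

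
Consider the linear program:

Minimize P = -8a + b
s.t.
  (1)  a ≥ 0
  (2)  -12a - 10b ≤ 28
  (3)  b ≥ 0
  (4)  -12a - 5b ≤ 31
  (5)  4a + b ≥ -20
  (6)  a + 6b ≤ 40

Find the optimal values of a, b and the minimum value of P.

Extreme points and P = -8a + b:
  (0, 0) → P = 0
  (0, 20/3) → P = 20/3
  (40, 0) → P = -320

The optimum lies where b = 0 and a + 6b = 40.
Solving simultaneously gives a = 40, b = 0.

a = 40, b = 0, minimum P = -320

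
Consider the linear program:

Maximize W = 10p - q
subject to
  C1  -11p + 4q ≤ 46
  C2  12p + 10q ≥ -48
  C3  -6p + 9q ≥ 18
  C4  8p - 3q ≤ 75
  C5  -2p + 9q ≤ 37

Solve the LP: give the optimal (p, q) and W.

p = 19/4, q = 31/6, maximum W = 127/3

Vertices and W = 10p - q:
  (-326/79, 12/79) → W = -3272/79
  (-38/13, 45/13) → W = -425/13
  (-51/14, -3/7) → W = -36
  (19/4, 31/6) → W = 127/3

The optimum lies where -6p + 9q = 18 and -2p + 9q = 37.
Solving simultaneously gives p = 19/4, q = 31/6.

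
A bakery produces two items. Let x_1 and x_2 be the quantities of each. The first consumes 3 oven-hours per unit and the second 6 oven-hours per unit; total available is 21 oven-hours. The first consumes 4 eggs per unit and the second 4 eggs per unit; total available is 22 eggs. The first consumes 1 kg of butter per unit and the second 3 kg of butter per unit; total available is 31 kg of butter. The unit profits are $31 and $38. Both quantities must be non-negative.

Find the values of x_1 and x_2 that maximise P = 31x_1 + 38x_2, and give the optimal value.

Corner points and P = 31x_1 + 38x_2:
  (0, 0) → P = 0
  (0, 7/2) → P = 133
  (11/2, 0) → P = 341/2
  (4, 3/2) → P = 181

The optimum lies where 3x_1 + 6x_2 = 21 and 4x_1 + 4x_2 = 22.
Solving simultaneously gives x_1 = 4, x_2 = 3/2.

x_1 = 4, x_2 = 3/2, maximum P = 181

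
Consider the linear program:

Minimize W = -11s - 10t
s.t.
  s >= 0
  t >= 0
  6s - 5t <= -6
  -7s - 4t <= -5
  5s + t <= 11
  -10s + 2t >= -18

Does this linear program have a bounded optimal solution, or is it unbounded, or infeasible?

Extreme points and W = -11s - 10t:
  (0, 5/4) → W = -25/2
  (0, 11) → W = -110
  (1/59, 72/59) → W = -731/59
  (49/31, 96/31) → W = -1499/31
The feasible region has finitely many vertices and no improving ray; the minimum is -110 at (0, 11).

bounded optimum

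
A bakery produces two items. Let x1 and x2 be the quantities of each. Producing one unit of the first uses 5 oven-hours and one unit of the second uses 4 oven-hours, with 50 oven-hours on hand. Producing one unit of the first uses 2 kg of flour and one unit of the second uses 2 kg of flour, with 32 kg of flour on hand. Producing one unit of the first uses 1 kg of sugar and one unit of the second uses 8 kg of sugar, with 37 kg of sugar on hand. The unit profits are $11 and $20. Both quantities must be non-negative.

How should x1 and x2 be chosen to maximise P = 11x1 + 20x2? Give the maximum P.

x1 = 7, x2 = 15/4, maximum P = 152

Corner points and P = 11x1 + 20x2:
  (0, 0) → P = 0
  (0, 37/8) → P = 185/2
  (10, 0) → P = 110
  (7, 15/4) → P = 152

At the optimal vertex, 5x1 + 4x2 = 50 and x1 + 8x2 = 37.
Solving simultaneously gives x1 = 7, x2 = 15/4.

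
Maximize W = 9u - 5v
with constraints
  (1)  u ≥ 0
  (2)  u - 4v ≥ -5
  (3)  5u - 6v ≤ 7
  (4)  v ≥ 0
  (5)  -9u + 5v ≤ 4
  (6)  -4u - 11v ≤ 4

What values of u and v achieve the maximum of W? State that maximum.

u = 29/7, v = 16/7, maximum W = 181/7

Feasible corners and W = 9u - 5v:
  (0, 0) → W = 0
  (0, 4/5) → W = -4
  (29/7, 16/7) → W = 181/7
  (9/31, 41/31) → W = -4
  (7/5, 0) → W = 63/5

The optimum lies where u - 4v = -5 and 5u - 6v = 7.
Solving simultaneously gives u = 29/7, v = 16/7.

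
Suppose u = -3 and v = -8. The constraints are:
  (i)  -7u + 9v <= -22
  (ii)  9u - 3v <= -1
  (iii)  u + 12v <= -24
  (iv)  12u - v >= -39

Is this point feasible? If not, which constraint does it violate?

(i): -51 ≤ -22 ✓
(ii): -3 ≤ -1 ✓
(iii): -99 ≤ -24 ✓
(iv): -28 ≥ -39 ✓

feasible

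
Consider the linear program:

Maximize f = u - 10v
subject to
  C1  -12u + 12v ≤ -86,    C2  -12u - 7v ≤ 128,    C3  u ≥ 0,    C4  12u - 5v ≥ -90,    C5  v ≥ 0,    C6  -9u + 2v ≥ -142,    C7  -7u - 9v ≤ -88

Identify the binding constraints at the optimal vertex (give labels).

C5 and C6

Vertices and f = u - 10v:
  (383/21, 155/14) → f = -1942/21
  (305/32, 227/96) → f = -1355/96
  (142/9, 0) → f = 142/9
  (88/7, 0) → f = 88/7

The maximum is at (142/9, 0). Substituting into each constraint, equality holds for C5 and C6; the remaining constraints have slack.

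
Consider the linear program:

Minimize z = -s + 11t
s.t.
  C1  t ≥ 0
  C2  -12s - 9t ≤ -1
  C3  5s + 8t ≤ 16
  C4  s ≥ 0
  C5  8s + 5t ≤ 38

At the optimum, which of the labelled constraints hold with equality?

Feasible corners and z = -s + 11t:
  (1/12, 0) → z = -1/12
  (16/5, 0) → z = -16/5
  (0, 1/9) → z = 11/9
  (0, 2) → z = 22

The minimum is at (16/5, 0). Substituting into each constraint, equality holds for C1 and C3; the remaining constraints have slack.

C1 and C3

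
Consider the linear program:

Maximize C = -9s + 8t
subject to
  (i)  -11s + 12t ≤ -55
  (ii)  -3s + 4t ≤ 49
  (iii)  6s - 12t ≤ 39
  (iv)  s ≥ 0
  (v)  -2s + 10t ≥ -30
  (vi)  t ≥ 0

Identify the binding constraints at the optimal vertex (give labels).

Vertices and C = -9s + 8t:
  (101, 88) → C = -205
  (5, 0) → C = -45
  (13/2, 0) → C = -117/2
The feasible region is unbounded (it extends along (4, 3), (2, 1)), but C strictly decreases along every unbounded feasible direction, so there is no improving ray and the maximum is attained at a vertex.

The maximum is at (5, 0). Substituting into each constraint, equality holds for (i) and (vi); the remaining constraints have slack.

(i) and (vi)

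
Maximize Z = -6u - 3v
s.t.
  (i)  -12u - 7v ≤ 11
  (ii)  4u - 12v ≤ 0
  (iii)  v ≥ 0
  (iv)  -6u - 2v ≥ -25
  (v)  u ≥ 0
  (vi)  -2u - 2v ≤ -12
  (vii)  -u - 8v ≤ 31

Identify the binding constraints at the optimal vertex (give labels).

Vertices and Z = -6u - 3v:
  (0, 25/2) → Z = -75/2
  (13/4, 11/4) → Z = -111/4
  (0, 6) → Z = -18

The maximum is at (0, 6). Substituting into each constraint, equality holds for (v) and (vi); the remaining constraints have slack.

(v) and (vi)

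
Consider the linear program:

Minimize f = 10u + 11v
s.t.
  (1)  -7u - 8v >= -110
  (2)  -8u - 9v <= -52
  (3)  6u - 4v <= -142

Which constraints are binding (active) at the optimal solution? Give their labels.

(1) and (2)

Corner points and f = 10u + 11v:
  (-574, 516) → f = -64
  (-174/19, 827/38) → f = 5617/38
  (-535/43, 724/43) → f = 2614/43

The minimum is at (-574, 516). Substituting into each constraint, equality holds for (1) and (2); the remaining constraints have slack.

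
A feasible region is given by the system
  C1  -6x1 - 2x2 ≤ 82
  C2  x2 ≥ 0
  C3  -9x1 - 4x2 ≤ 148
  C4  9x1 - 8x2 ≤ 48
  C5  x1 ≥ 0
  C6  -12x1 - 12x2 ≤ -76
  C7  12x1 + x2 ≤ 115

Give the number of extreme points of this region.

The feasible vertices (each the meet of two boundaries and inside every other half-plane) are:
  (296/51, 9/17)
  (968/105, 153/35)
  (0, 19/3)
  (0, 115)

4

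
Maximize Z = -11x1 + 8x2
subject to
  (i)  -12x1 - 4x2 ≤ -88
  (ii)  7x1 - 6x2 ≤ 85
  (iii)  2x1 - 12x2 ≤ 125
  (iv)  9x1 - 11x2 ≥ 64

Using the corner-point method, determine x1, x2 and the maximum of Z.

x1 = 51/7, x2 = 1/7, maximum Z = -79

Extreme points and Z = -11x1 + 8x2:
  (217/25, -101/25) → Z = -639/5
  (51/7, 1/7) → Z = -79
  (551/23, 317/23) → Z = -3525/23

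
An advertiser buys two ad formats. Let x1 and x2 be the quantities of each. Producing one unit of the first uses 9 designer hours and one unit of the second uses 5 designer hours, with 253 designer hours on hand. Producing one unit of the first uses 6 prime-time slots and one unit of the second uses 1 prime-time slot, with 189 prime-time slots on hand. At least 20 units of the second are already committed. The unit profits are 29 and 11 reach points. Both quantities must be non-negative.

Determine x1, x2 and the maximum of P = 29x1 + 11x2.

x1 = 17, x2 = 20, maximum P = 713

Vertices and P = 29x1 + 11x2:
  (0, 253/5) → P = 2783/5
  (0, 20) → P = 220
  (17, 20) → P = 713

The binding constraints are 9x1 + 5x2 = 253 and x2 = 20.
Solving simultaneously gives x1 = 17, x2 = 20.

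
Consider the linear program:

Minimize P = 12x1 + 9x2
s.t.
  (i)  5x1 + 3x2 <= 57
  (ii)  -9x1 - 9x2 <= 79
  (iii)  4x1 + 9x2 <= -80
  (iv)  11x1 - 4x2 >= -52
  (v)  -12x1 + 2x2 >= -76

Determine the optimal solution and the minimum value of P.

Extreme points and P = 12x1 + 9x2:
  (1/5, -404/45) → P = -392/5
  (263/63, -272/21) → P = -1396/21
  (131/29, -316/29) → P = -1272/29

The optimum lies where -9x1 - 9x2 = 79 and 4x1 + 9x2 = -80.
Solving simultaneously gives x1 = 1/5, x2 = -404/45.

x1 = 1/5, x2 = -404/45, minimum P = -392/5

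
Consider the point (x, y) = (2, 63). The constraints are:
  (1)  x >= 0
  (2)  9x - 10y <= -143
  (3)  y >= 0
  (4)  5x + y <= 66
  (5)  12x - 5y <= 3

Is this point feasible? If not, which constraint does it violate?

not feasible — violates (4)

Constraint (4): 5x + y = 73, which is not ≤ 66. All other constraints are satisfied.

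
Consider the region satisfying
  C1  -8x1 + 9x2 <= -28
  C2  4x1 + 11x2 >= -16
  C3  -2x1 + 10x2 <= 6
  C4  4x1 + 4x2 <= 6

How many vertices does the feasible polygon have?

Of the 6 pairwise boundary intersections, those satisfying every inequality are:
  (41/31, -60/31)
  (83/34, -16/17)
  (65/14, -22/7)

3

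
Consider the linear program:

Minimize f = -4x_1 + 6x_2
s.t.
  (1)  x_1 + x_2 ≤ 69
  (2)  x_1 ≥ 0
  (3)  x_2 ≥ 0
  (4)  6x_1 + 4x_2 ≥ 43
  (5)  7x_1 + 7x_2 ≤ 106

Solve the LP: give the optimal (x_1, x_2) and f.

Corner points and f = -4x_1 + 6x_2:
  (0, 43/4) → f = 129/2
  (0, 106/7) → f = 636/7
  (43/6, 0) → f = -86/3
  (106/7, 0) → f = -424/7

The binding constraints are x_2 = 0 and 7x_1 + 7x_2 = 106.
Solving simultaneously gives x_1 = 106/7, x_2 = 0.

x_1 = 106/7, x_2 = 0, minimum f = -424/7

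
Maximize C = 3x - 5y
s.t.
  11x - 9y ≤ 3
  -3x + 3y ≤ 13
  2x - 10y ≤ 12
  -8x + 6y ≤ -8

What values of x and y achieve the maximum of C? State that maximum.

x = 9, y = 32/3, maximum C = -79/3

Extreme points and C = 3x - 5y:
  (21, 76/3) → C = -191/3
  (9, 32/3) → C = -79/3
  (17, 64/3) → C = -167/3

The optimum lies where 11x - 9y = 3 and -8x + 6y = -8.
Solving simultaneously gives x = 9, y = 32/3.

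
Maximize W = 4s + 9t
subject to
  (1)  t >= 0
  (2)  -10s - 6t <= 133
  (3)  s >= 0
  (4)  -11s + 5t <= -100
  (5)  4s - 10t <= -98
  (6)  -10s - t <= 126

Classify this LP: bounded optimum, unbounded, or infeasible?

From the feasible point (149/9, 739/45), moving in the direction (5, 11) keeps every constraint satisfied while W increases without bound.

unbounded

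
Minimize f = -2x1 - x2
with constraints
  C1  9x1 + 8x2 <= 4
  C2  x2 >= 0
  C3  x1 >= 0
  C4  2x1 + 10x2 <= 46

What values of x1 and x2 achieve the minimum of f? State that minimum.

x1 = 4/9, x2 = 0, minimum f = -8/9

Corner points and f = -2x1 - x2:
  (4/9, 0) → f = -8/9
  (0, 1/2) → f = -1/2
  (0, 0) → f = 0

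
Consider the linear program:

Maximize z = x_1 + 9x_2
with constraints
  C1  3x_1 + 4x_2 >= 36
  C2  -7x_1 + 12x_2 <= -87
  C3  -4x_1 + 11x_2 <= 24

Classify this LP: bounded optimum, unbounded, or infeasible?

unbounded

From the feasible point (195/16, -9/64), moving in the direction (11, 4) keeps every constraint satisfied while z increases without bound.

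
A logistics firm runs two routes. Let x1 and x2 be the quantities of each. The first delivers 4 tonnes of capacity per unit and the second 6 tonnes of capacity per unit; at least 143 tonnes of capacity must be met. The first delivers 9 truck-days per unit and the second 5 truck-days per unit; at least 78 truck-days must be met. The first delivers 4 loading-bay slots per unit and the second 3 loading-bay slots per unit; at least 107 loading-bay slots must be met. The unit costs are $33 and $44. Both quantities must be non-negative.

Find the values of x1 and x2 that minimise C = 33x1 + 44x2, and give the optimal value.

Feasible corners and C = 33x1 + 44x2:
  (0, 107/3) → C = 4708/3
  (143/4, 0) → C = 4719/4
  (71/4, 12) → C = 4455/4
The feasible region is unbounded (it extends along (0, 1), (1, 0)), but C strictly increases along every unbounded feasible direction, so there is no improving ray and the minimum is attained at a vertex.

x1 = 71/4, x2 = 12, minimum C = 4455/4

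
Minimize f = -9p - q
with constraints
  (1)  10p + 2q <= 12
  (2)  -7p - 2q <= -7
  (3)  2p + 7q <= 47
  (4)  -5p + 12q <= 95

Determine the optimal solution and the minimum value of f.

Extreme points and f = -9p - q:
  (5/3, -7/3) → f = -38/3
  (-5/33, 223/33) → f = -178/33
  (-1, 7) → f = 2

At the optimal vertex, 10p + 2q = 12 and -7p - 2q = -7.
Solving simultaneously gives p = 5/3, q = -7/3.

p = 5/3, q = -7/3, minimum f = -38/3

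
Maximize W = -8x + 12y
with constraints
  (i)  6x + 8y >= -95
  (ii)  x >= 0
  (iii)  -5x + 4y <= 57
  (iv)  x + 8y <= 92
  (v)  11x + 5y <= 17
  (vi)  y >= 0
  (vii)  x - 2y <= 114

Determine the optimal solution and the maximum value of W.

Feasible corners and W = -8x + 12y:
  (0, 17/5) → W = 204/5
  (0, 0) → W = 0
  (17/11, 0) → W = -136/11

x = 0, y = 17/5, maximum W = 204/5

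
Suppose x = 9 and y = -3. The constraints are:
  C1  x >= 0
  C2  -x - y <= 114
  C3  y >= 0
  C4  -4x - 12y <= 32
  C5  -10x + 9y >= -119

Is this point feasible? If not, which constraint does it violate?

Constraint C3: y = -3, which is not ≥ 0. All other constraints are satisfied.

not feasible — violates C3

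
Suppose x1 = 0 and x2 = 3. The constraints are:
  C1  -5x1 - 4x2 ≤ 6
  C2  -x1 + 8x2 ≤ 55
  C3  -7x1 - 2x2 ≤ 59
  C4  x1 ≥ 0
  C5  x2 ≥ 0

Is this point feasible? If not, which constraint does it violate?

feasible

C1: -12 ≤ 6 ✓
C2: 24 ≤ 55 ✓
C3: -6 ≤ 59 ✓
C4: 0 ≥ 0 ✓
C5: 3 ≥ 0 ✓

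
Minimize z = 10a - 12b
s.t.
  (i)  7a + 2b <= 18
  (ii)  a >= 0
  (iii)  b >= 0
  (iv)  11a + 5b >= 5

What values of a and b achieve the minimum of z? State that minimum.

Extreme points and z = 10a - 12b:
  (0, 9) → z = -108
  (18/7, 0) → z = 180/7
  (0, 1) → z = -12
  (5/11, 0) → z = 50/11

a = 0, b = 9, minimum z = -108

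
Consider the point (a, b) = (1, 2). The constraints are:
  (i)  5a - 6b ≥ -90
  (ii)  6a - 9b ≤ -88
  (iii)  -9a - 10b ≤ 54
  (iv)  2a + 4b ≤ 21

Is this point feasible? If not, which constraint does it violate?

Constraint (ii): 6a - 9b = -12, which is not ≤ -88. All other constraints are satisfied.

not feasible — violates (ii)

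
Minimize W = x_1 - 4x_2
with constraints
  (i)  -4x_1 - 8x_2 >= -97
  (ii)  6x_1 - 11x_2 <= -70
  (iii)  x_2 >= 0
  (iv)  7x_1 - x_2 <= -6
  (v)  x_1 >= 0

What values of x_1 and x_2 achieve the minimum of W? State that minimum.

x_1 = 0, x_2 = 97/8, minimum W = -97/2

The binding constraints are -4x_1 - 8x_2 = -97 and x_1 = 0.
Solving simultaneously gives x_1 = 0, x_2 = 97/8.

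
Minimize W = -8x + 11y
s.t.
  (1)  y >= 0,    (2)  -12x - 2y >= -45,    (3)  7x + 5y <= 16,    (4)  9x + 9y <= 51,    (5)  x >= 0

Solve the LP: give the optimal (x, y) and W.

x = 16/7, y = 0, minimum W = -128/7

Feasible corners and W = -8x + 11y:
  (16/7, 0) → W = -128/7
  (0, 0) → W = 0
  (0, 16/5) → W = 176/5

The optimum lies where y = 0 and 7x + 5y = 16.
Solving simultaneously gives x = 16/7, y = 0.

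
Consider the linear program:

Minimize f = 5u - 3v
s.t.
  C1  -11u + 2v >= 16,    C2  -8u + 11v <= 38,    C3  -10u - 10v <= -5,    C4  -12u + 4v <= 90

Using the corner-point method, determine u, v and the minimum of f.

u = -65/38, v = 42/19, minimum f = -577/38

Vertices and f = 5u - 3v:
  (-20/21, 58/21) → f = -274/21
  (-15/13, 43/26) → f = -279/26
  (-65/38, 42/19) → f = -577/38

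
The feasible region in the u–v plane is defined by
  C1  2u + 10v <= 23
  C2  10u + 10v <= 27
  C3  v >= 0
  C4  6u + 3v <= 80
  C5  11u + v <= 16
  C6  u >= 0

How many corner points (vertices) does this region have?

The feasible vertices (each the meet of two boundaries and inside every other half-plane) are:
  (1/2, 11/5)
  (0, 23/10)
  (133/100, 137/100)
  (16/11, 0)
  (0, 0)

5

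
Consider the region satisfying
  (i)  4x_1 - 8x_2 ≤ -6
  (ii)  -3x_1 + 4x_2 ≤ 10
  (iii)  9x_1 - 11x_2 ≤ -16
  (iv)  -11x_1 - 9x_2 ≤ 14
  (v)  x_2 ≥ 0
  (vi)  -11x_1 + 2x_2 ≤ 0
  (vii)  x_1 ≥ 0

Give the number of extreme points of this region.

3

Pairwise boundary intersections that survive every other constraint:
  (46/3, 14)
  (10/19, 55/19)
  (32/103, 176/103)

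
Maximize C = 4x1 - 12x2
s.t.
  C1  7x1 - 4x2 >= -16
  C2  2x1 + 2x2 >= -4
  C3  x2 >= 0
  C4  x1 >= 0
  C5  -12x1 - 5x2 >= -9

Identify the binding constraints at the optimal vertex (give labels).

Vertices and C = 4x1 - 12x2:
  (0, 0) → C = 0
  (3/4, 0) → C = 3
  (0, 9/5) → C = -108/5

The maximum is at (3/4, 0). Substituting into each constraint, equality holds for C3 and C5; the remaining constraints have slack.

C3 and C5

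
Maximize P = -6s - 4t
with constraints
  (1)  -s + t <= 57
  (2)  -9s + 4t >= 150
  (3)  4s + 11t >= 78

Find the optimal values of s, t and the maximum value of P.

s = -183/5, t = 102/5, maximum P = 138

Extreme points and P = -6s - 4t:
  (78/5, 363/5) → P = -384
  (-183/5, 102/5) → P = 138
  (-1338/115, 1302/115) → P = 564/23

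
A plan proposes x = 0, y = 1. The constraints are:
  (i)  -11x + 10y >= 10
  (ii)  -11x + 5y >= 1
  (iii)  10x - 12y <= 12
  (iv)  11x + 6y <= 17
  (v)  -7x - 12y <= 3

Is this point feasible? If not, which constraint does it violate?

feasible

(i): 10 ≥ 10 ✓
(ii): 5 ≥ 1 ✓
(iii): -12 ≤ 12 ✓
(iv): 6 ≤ 17 ✓
(v): -12 ≤ 3 ✓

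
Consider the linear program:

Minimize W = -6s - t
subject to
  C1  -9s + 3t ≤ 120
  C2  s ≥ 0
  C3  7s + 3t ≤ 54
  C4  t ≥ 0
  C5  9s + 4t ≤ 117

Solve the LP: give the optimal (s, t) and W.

s = 54/7, t = 0, minimum W = -324/7

Vertices and W = -6s - t:
  (0, 18) → W = -18
  (0, 0) → W = 0
  (54/7, 0) → W = -324/7

The optimum lies where 7s + 3t = 54 and t = 0.
Solving simultaneously gives s = 54/7, t = 0.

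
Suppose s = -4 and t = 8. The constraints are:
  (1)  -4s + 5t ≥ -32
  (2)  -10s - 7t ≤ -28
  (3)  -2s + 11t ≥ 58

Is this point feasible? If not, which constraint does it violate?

not feasible — violates (2)

Constraint (2): -10s - 7t = -16, which is not ≤ -28. All other constraints are satisfied.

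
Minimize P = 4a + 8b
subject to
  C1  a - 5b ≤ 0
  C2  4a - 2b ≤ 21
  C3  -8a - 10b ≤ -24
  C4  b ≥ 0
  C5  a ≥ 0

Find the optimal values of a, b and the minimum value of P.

a = 12/5, b = 12/25, minimum P = 336/25

Corner points and P = 4a + 8b:
  (35/6, 7/6) → P = 98/3
  (12/5, 12/25) → P = 336/25
  (0, 12/5) → P = 96/5
The feasible region is unbounded (it extends along (0, 1), (1, 2)), but P strictly increases along every unbounded feasible direction, so there is no improving ray and the minimum is attained at a vertex.

At the optimal vertex, a - 5b = 0 and -8a - 10b = -24.
Solving simultaneously gives a = 12/5, b = 12/25.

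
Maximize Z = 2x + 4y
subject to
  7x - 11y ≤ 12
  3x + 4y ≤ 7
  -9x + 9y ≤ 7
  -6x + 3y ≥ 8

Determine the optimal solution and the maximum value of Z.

Corner points and Z = 2x + 4y:
  (-185/36, -157/36) → Z = -499/18
  (-124/45, -128/45) → Z = -152/9
  (-17/9, -10/9) → Z = -74/9

The binding constraints are -9x + 9y = 7 and -6x + 3y = 8.
Solving simultaneously gives x = -17/9, y = -10/9.

x = -17/9, y = -10/9, maximum Z = -74/9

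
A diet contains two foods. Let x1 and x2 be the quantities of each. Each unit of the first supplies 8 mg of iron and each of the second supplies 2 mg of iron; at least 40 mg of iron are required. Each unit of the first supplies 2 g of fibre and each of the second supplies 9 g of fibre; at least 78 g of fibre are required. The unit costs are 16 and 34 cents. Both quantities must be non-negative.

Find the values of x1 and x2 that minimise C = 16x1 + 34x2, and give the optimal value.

Extreme points and C = 16x1 + 34x2:
  (0, 20) → C = 680
  (39, 0) → C = 624
  (3, 8) → C = 320
The feasible region is unbounded (it extends along (0, 1), (1, 0)), but C strictly increases along every unbounded feasible direction, so there is no improving ray and the minimum is attained at a vertex.

x1 = 3, x2 = 8, minimum C = 320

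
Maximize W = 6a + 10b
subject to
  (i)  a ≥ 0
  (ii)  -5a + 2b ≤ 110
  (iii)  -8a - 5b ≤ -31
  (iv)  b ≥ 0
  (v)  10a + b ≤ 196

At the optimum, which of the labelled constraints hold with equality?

Extreme points and W = 6a + 10b:
  (0, 55) → W = 550
  (0, 31/5) → W = 62
  (282/25, 416/5) → W = 22492/25
  (31/8, 0) → W = 93/4
  (98/5, 0) → W = 588/5

The maximum is at (282/25, 416/5). Substituting into each constraint, equality holds for (ii) and (v); the remaining constraints have slack.

(ii) and (v)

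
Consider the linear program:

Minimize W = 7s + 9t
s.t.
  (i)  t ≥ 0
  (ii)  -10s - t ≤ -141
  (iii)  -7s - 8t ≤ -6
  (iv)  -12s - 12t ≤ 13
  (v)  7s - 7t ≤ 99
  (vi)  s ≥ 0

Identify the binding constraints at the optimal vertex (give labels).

(i) and (ii)

Corner points and W = 7s + 9t:
  (141/10, 0) → W = 987/10
  (99/7, 0) → W = 99
  (0, 141) → W = 1269
The feasible region is unbounded (it extends along (0, 1), (1, 1)), but W strictly increases along every unbounded feasible direction, so there is no improving ray and the minimum is attained at a vertex.

The minimum is at (141/10, 0). Substituting into each constraint, equality holds for (i) and (ii); the remaining constraints have slack.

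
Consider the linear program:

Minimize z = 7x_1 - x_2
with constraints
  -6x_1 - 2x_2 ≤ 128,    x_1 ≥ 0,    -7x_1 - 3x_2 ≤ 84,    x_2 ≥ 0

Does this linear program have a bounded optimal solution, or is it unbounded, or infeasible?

From the feasible point (0, 0), moving in the direction (0, 1) keeps every constraint satisfied while z decreases without bound.

unbounded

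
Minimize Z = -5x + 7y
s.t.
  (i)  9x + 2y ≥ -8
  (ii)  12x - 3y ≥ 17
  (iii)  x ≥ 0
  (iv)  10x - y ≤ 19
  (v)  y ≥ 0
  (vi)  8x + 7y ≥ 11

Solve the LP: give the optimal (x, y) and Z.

Corner points and Z = -5x + 7y:
  (20/9, 29/9) → Z = 103/9
  (17/12, 0) → Z = -85/12
  (19/10, 0) → Z = -19/2

The binding constraints are 10x - y = 19 and y = 0.
Solving simultaneously gives x = 19/10, y = 0.

x = 19/10, y = 0, minimum Z = -19/2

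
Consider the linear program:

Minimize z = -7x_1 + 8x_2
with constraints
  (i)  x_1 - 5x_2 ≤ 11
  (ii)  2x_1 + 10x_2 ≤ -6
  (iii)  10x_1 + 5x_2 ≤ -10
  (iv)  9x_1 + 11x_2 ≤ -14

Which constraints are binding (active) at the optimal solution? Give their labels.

(i) and (iii)

Feasible corners and z = -7x_1 + 8x_2:
  (1/11, -24/11) → z = -199/11
  (-37/34, -13/34) → z = 155/34
  (-8/13, -10/13) → z = -24/13
The feasible region is unbounded (it extends along (-5, 1), (-5, -1)), but z strictly increases along every unbounded feasible direction, so there is no improving ray and the minimum is attained at a vertex.

The minimum is at (1/11, -24/11). Substituting into each constraint, equality holds for (i) and (iii); the remaining constraints have slack.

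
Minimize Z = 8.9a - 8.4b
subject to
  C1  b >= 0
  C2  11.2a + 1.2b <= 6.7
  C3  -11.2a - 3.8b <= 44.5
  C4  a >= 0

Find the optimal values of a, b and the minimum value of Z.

a = 0, b = 67/12, minimum Z = -469/10

Extreme points and Z = 8.9a - 8.4b:
  (67/112, 0) → Z = 5963/1120
  (0, 0) → Z = 0
  (0, 67/12) → Z = -469/10

The optimum lies where 11.2a + 1.2b = 6.7 and a = 0.
Solving simultaneously gives a = 0, b = 67/12.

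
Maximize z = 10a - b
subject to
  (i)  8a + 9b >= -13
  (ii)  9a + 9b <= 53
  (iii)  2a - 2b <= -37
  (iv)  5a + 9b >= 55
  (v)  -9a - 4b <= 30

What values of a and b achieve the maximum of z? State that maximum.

a = -227/36, b = 439/36, maximum z = -301/4

Extreme points and z = 10a - b:
  (-227/36, 439/36) → z = -301/4
  (-482/45, 83/5) → z = -5567/45
  (-223/28, 295/28) → z = -2525/28
  (-490/61, 645/61) → z = -5545/61

At the optimal vertex, 9a + 9b = 53 and 2a - 2b = -37.
Solving simultaneously gives a = -227/36, b = 439/36.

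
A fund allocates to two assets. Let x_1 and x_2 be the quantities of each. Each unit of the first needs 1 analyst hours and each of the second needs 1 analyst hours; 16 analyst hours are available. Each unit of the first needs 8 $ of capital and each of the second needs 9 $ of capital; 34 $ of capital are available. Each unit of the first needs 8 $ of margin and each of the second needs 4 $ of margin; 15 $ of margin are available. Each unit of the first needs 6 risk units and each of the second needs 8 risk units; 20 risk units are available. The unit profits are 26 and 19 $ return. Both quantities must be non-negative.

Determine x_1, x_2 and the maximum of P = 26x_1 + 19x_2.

x_1 = 1, x_2 = 7/4, maximum P = 237/4

Feasible corners and P = 26x_1 + 19x_2:
  (0, 0) → P = 0
  (0, 5/2) → P = 95/2
  (15/8, 0) → P = 195/4
  (1, 7/4) → P = 237/4

At the optimal vertex, 8x_1 + 4x_2 = 15 and 6x_1 + 8x_2 = 20.
Solving simultaneously gives x_1 = 1, x_2 = 7/4.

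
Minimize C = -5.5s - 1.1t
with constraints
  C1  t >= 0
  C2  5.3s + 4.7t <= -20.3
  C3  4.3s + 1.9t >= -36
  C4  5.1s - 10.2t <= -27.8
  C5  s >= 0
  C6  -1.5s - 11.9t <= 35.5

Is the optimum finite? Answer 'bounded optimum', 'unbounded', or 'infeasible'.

The boundaries t = 0 and 4.3s + 1.9t = -36 meet at (-360/43, 0), but that point violates s ≥ 0. Every candidate vertex is excluded by some other constraint, so the feasible region is empty.

infeasible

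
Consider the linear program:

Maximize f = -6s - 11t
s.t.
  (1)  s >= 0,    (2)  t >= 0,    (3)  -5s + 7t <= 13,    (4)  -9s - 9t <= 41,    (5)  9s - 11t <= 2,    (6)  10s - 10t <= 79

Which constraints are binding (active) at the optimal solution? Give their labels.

(1) and (2)

Feasible corners and f = -6s - 11t:
  (0, 0) → f = 0
  (0, 13/7) → f = -143/7
  (2/9, 0) → f = -4/3
  (157/8, 127/8) → f = -2339/8

The maximum is at (0, 0). Substituting into each constraint, equality holds for (1) and (2); the remaining constraints have slack.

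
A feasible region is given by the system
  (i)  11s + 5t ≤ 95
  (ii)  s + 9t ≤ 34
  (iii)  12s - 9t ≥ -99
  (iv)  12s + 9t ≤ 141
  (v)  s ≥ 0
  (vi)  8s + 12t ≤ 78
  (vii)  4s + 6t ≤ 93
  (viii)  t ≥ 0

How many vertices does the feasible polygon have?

5

Of the 27 pairwise boundary intersections, those satisfying every inequality are:
  (375/46, 49/46)
  (95/11, 0)
  (0, 34/9)
  (49/10, 97/30)
  (0, 0)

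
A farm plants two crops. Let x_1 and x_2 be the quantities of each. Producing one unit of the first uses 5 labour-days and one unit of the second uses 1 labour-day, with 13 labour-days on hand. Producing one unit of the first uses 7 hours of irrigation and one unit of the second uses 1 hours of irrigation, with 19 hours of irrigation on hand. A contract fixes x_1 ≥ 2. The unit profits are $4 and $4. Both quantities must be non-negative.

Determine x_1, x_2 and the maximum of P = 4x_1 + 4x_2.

x_1 = 2, x_2 = 3, maximum P = 20

At the optimal vertex, 5x_1 + x_2 = 13 and x_1 = 2.
Solving simultaneously gives x_1 = 2, x_2 = 3.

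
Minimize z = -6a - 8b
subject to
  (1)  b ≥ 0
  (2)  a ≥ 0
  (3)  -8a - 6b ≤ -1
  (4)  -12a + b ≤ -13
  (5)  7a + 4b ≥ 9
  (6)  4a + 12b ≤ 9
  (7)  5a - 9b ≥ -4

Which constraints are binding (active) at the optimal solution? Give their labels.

(1) and (6)

Vertices and z = -6a - 8b:
  (9/7, 0) → z = -54/7
  (9/4, 0) → z = -27/2
  (61/55, 17/55) → z = -502/55
  (165/148, 14/37) → z = -719/74

The minimum is at (9/4, 0). Substituting into each constraint, equality holds for (1) and (6); the remaining constraints have slack.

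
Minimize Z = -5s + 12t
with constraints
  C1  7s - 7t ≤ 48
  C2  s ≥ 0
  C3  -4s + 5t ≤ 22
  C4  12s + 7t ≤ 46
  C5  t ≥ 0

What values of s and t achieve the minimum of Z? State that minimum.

s = 23/6, t = 0, minimum Z = -115/6

Corner points and Z = -5s + 12t:
  (0, 22/5) → Z = 264/5
  (0, 0) → Z = 0
  (19/22, 56/11) → Z = 1249/22
  (23/6, 0) → Z = -115/6

The binding constraints are 12s + 7t = 46 and t = 0.
Solving simultaneously gives s = 23/6, t = 0.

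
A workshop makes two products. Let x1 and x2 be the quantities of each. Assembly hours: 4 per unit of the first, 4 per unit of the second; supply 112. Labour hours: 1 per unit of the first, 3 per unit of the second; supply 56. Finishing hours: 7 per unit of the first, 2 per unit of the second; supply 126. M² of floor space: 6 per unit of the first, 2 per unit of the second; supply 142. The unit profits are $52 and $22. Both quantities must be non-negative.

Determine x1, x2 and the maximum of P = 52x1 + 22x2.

Vertices and P = 52x1 + 22x2:
  (0, 0) → P = 0
  (0, 56/3) → P = 1232/3
  (18, 0) → P = 936
  (14, 14) → P = 1036

The binding constraints are 4x1 + 4x2 = 112 and x1 + 3x2 = 56.
Solving simultaneously gives x1 = 14, x2 = 14.

x1 = 14, x2 = 14, maximum P = 1036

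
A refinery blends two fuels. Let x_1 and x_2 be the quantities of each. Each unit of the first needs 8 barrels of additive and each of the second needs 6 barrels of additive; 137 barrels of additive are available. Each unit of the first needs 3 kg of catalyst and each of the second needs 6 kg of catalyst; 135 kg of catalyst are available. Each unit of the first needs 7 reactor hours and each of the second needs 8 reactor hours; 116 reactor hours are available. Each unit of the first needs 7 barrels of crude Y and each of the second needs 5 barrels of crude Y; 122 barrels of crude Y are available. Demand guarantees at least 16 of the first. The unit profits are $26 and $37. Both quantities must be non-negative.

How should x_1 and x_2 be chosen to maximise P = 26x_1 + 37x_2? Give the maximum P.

Corner points and P = 26x_1 + 37x_2:
  (116/7, 0) → P = 3016/7
  (16, 0) → P = 416
  (16, 1/2) → P = 869/2

The optimum lies where 7x_1 + 8x_2 = 116 and x_1 = 16.
Solving simultaneously gives x_1 = 16, x_2 = 1/2.

x_1 = 16, x_2 = 1/2, maximum P = 869/2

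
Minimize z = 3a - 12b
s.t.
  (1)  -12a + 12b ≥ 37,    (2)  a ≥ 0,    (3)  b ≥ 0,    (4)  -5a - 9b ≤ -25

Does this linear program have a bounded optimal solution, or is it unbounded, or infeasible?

From the feasible point (0, 37/12), moving in the direction (0, 1) keeps every constraint satisfied while z decreases without bound.

unbounded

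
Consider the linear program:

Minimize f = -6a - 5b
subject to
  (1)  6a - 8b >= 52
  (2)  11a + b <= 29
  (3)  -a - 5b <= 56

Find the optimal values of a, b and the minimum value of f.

a = 142/47, b = -199/47, minimum f = 143/47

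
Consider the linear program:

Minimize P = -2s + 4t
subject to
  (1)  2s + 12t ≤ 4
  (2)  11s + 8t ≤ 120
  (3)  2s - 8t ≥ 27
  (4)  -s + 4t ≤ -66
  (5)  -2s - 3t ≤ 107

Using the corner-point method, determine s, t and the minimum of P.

s = 1216/17, t = -1417/17, minimum P = -8100/17

Extreme points and P = -2s + 4t:
  (252/13, -303/26) → P = -1110/13
  (1216/17, -1417/17) → P = -8100/17
  (-230/11, -239/11) → P = -496/11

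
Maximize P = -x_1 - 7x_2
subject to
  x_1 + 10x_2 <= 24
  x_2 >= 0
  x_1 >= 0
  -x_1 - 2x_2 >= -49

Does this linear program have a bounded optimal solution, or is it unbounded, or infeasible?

Corner points and P = -x_1 - 7x_2:
  (24, 0) → P = -24
  (0, 12/5) → P = -84/5
  (0, 0) → P = 0
The feasible region has finitely many vertices and no improving ray; the maximum is 0 at (0, 0).

bounded optimum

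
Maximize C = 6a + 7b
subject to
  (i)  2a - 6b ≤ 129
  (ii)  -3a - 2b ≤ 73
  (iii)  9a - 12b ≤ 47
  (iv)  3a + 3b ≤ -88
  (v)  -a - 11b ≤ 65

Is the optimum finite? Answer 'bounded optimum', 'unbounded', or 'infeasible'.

infeasible

The boundaries -3a - 2b = 73 and -a - 11b = 65 meet at (-673/31, -122/31), but that point violates 3a + 3b ≤ -88. Every candidate vertex is excluded by some other constraint, so the feasible region is empty.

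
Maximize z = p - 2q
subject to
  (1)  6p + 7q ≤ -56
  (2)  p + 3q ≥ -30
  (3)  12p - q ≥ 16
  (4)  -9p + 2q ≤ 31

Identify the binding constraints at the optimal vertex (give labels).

Extreme points and z = p - 2q:
  (42/11, -124/11) → z = 290/11
  (28/45, -128/15) → z = 796/45
  (18/37, -376/37) → z = 770/37

The maximum is at (42/11, -124/11). Substituting into each constraint, equality holds for (1) and (2); the remaining constraints have slack.

(1) and (2)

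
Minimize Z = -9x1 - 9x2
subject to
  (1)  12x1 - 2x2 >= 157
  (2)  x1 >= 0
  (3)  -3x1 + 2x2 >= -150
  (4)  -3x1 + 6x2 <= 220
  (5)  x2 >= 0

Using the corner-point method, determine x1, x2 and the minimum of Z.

Extreme points and Z = -9x1 - 9x2:
  (691/33, 1037/22) → Z = -13479/22
  (157/12, 0) → Z = -471/4
  (335/3, 185/2) → Z = -3675/2
  (50, 0) → Z = -450

The binding constraints are -3x1 + 2x2 = -150 and -3x1 + 6x2 = 220.
Solving simultaneously gives x1 = 335/3, x2 = 185/2.

x1 = 335/3, x2 = 185/2, minimum Z = -3675/2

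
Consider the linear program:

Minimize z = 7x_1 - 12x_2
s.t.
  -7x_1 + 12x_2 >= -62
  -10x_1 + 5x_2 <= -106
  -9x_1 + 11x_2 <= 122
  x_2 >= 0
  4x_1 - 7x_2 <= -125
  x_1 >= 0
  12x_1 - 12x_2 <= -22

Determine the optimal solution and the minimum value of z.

x_1 = 611/12, x_2 = 211/4, minimum z = -3319/12

Corner points and z = 7x_1 - 12x_2:
  (521/19, 637/19) → z = -3997/19
  (611/12, 211/4) → z = -3319/12
  (673/18, 353/9) → z = -3761/18

At the optimal vertex, -9x_1 + 11x_2 = 122 and 12x_1 - 12x_2 = -22.
Solving simultaneously gives x_1 = 611/12, x_2 = 211/4.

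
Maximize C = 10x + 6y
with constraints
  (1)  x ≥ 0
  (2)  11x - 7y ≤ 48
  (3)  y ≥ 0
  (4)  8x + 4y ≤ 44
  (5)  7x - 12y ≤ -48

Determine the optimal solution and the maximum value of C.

x = 0, y = 11, maximum C = 66

Vertices and C = 10x + 6y:
  (0, 11) → C = 66
  (0, 4) → C = 24
  (84/31, 173/31) → C = 1878/31

The binding constraints are x = 0 and 8x + 4y = 44.
Solving simultaneously gives x = 0, y = 11.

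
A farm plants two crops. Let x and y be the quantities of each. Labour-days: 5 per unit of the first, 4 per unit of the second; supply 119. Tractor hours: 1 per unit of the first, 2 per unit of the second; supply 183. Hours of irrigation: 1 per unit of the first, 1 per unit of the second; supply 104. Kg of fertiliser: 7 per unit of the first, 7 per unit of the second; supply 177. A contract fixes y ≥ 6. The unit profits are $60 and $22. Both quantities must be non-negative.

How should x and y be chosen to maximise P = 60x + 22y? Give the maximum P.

x = 19, y = 6, maximum P = 1272

Feasible corners and P = 60x + 22y:
  (0, 177/7) → P = 3894/7
  (0, 6) → P = 132
  (125/7, 52/7) → P = 8644/7
  (19, 6) → P = 1272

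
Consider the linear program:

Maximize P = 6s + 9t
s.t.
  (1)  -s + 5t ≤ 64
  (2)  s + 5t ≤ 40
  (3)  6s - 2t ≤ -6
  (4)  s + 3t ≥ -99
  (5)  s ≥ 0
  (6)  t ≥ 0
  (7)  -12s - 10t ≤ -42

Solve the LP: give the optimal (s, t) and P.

s = 25/16, t = 123/16, maximum P = 1257/16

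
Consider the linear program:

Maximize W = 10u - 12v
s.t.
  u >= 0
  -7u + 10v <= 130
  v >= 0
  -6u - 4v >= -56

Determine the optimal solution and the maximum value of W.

u = 28/3, v = 0, maximum W = 280/3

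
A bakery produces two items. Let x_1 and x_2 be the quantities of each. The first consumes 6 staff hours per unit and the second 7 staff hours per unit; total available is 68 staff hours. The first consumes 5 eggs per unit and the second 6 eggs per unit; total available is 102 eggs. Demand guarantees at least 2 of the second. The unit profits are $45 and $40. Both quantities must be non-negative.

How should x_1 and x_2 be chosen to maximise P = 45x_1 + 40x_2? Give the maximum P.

Vertices and P = 45x_1 + 40x_2:
  (0, 68/7) → P = 2720/7
  (0, 2) → P = 80
  (9, 2) → P = 485

At the optimal vertex, 6x_1 + 7x_2 = 68 and x_2 = 2.
Solving simultaneously gives x_1 = 9, x_2 = 2.

x_1 = 9, x_2 = 2, maximum P = 485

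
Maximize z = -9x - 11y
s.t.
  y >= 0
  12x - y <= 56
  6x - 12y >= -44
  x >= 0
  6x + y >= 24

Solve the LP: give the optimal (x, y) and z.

x = 4, y = 0, maximum z = -36

Vertices and z = -9x - 11y:
  (14/3, 0) → z = -42
  (4, 0) → z = -36
  (358/69, 144/23) → z = -2658/23
  (122/39, 68/13) → z = -1114/13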